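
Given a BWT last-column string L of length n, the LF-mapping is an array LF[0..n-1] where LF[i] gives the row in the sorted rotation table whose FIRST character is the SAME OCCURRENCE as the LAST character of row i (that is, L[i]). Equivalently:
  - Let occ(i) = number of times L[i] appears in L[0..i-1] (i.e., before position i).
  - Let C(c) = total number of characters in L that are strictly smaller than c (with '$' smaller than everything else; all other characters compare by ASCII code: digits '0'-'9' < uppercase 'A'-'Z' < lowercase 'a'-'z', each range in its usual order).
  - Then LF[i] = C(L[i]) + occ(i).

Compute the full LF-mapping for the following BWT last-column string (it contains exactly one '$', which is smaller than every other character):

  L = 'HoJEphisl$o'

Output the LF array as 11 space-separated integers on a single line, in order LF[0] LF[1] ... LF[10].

Answer: 2 7 3 1 9 4 5 10 6 0 8

Derivation:
Char counts: '$':1, 'E':1, 'H':1, 'J':1, 'h':1, 'i':1, 'l':1, 'o':2, 'p':1, 's':1
C (first-col start): C('$')=0, C('E')=1, C('H')=2, C('J')=3, C('h')=4, C('i')=5, C('l')=6, C('o')=7, C('p')=9, C('s')=10
L[0]='H': occ=0, LF[0]=C('H')+0=2+0=2
L[1]='o': occ=0, LF[1]=C('o')+0=7+0=7
L[2]='J': occ=0, LF[2]=C('J')+0=3+0=3
L[3]='E': occ=0, LF[3]=C('E')+0=1+0=1
L[4]='p': occ=0, LF[4]=C('p')+0=9+0=9
L[5]='h': occ=0, LF[5]=C('h')+0=4+0=4
L[6]='i': occ=0, LF[6]=C('i')+0=5+0=5
L[7]='s': occ=0, LF[7]=C('s')+0=10+0=10
L[8]='l': occ=0, LF[8]=C('l')+0=6+0=6
L[9]='$': occ=0, LF[9]=C('$')+0=0+0=0
L[10]='o': occ=1, LF[10]=C('o')+1=7+1=8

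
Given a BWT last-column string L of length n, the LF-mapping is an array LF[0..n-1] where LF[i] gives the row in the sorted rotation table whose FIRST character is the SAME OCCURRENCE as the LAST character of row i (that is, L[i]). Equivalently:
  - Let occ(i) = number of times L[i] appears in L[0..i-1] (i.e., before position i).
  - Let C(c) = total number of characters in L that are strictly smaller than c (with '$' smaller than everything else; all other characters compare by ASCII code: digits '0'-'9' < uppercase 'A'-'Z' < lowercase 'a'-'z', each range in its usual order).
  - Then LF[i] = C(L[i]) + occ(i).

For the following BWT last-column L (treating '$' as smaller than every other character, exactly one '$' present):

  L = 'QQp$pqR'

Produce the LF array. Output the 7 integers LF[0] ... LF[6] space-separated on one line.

Char counts: '$':1, 'Q':2, 'R':1, 'p':2, 'q':1
C (first-col start): C('$')=0, C('Q')=1, C('R')=3, C('p')=4, C('q')=6
L[0]='Q': occ=0, LF[0]=C('Q')+0=1+0=1
L[1]='Q': occ=1, LF[1]=C('Q')+1=1+1=2
L[2]='p': occ=0, LF[2]=C('p')+0=4+0=4
L[3]='$': occ=0, LF[3]=C('$')+0=0+0=0
L[4]='p': occ=1, LF[4]=C('p')+1=4+1=5
L[5]='q': occ=0, LF[5]=C('q')+0=6+0=6
L[6]='R': occ=0, LF[6]=C('R')+0=3+0=3

Answer: 1 2 4 0 5 6 3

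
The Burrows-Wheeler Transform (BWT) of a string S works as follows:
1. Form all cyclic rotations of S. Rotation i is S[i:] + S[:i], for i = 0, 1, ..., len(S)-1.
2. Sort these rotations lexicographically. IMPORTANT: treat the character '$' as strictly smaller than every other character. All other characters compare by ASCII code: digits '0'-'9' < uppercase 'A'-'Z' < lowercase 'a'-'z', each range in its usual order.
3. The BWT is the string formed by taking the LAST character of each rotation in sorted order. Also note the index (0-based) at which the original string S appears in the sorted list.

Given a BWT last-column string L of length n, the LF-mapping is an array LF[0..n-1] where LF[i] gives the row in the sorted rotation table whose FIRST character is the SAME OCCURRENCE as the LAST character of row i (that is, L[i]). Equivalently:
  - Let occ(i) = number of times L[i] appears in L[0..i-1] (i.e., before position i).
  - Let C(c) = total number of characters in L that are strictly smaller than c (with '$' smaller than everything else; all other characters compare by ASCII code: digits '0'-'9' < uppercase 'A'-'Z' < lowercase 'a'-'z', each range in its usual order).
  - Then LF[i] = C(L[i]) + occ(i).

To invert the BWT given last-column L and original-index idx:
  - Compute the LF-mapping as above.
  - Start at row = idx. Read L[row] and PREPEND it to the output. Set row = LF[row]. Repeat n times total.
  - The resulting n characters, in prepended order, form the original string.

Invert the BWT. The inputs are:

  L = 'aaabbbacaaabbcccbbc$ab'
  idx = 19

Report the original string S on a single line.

LF mapping: 1 2 3 9 10 11 4 17 5 6 7 12 13 18 19 20 14 15 21 0 8 16
Walk LF starting at row 19, prepending L[row]:
  step 1: row=19, L[19]='$', prepend. Next row=LF[19]=0
  step 2: row=0, L[0]='a', prepend. Next row=LF[0]=1
  step 3: row=1, L[1]='a', prepend. Next row=LF[1]=2
  step 4: row=2, L[2]='a', prepend. Next row=LF[2]=3
  step 5: row=3, L[3]='b', prepend. Next row=LF[3]=9
  step 6: row=9, L[9]='a', prepend. Next row=LF[9]=6
  step 7: row=6, L[6]='a', prepend. Next row=LF[6]=4
  step 8: row=4, L[4]='b', prepend. Next row=LF[4]=10
  step 9: row=10, L[10]='a', prepend. Next row=LF[10]=7
  step 10: row=7, L[7]='c', prepend. Next row=LF[7]=17
  step 11: row=17, L[17]='b', prepend. Next row=LF[17]=15
  step 12: row=15, L[15]='c', prepend. Next row=LF[15]=20
  step 13: row=20, L[20]='a', prepend. Next row=LF[20]=8
  step 14: row=8, L[8]='a', prepend. Next row=LF[8]=5
  step 15: row=5, L[5]='b', prepend. Next row=LF[5]=11
  step 16: row=11, L[11]='b', prepend. Next row=LF[11]=12
  step 17: row=12, L[12]='b', prepend. Next row=LF[12]=13
  step 18: row=13, L[13]='c', prepend. Next row=LF[13]=18
  step 19: row=18, L[18]='c', prepend. Next row=LF[18]=21
  step 20: row=21, L[21]='b', prepend. Next row=LF[21]=16
  step 21: row=16, L[16]='b', prepend. Next row=LF[16]=14
  step 22: row=14, L[14]='c', prepend. Next row=LF[14]=19
Reversed output: cbbccbbbaacbcabaabaaa$

Answer: cbbccbbbaacbcabaabaaa$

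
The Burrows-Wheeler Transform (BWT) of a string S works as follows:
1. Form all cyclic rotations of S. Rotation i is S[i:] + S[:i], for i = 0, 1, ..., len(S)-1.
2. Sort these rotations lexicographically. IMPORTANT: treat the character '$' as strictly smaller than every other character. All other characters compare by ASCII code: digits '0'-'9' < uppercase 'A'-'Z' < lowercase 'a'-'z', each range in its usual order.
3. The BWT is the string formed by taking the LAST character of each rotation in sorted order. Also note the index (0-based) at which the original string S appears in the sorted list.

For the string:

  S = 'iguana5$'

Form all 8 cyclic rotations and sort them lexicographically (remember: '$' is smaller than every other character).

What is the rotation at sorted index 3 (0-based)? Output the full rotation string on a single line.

Answer: ana5$igu

Derivation:
All 8 rotations (rotation i = S[i:]+S[:i]):
  rot[0] = iguana5$
  rot[1] = guana5$i
  rot[2] = uana5$ig
  rot[3] = ana5$igu
  rot[4] = na5$igua
  rot[5] = a5$iguan
  rot[6] = 5$iguana
  rot[7] = $iguana5
Sorted (with $ < everything):
  sorted[0] = $iguana5
  sorted[1] = 5$iguana
  sorted[2] = a5$iguan
  sorted[3] = ana5$igu
  sorted[4] = guana5$i
  sorted[5] = iguana5$
  sorted[6] = na5$igua
  sorted[7] = uana5$ig
sorted[3] = ana5$igu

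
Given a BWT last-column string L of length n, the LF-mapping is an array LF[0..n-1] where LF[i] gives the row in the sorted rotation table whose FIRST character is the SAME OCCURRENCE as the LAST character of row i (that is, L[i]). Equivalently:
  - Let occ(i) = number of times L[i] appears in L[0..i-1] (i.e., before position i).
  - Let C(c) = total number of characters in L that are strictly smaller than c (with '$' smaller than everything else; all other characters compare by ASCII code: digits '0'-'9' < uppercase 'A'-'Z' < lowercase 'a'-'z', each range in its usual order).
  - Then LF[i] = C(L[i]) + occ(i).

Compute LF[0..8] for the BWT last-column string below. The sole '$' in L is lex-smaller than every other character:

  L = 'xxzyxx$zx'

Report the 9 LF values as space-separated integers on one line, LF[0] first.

Answer: 1 2 7 6 3 4 0 8 5

Derivation:
Char counts: '$':1, 'x':5, 'y':1, 'z':2
C (first-col start): C('$')=0, C('x')=1, C('y')=6, C('z')=7
L[0]='x': occ=0, LF[0]=C('x')+0=1+0=1
L[1]='x': occ=1, LF[1]=C('x')+1=1+1=2
L[2]='z': occ=0, LF[2]=C('z')+0=7+0=7
L[3]='y': occ=0, LF[3]=C('y')+0=6+0=6
L[4]='x': occ=2, LF[4]=C('x')+2=1+2=3
L[5]='x': occ=3, LF[5]=C('x')+3=1+3=4
L[6]='$': occ=0, LF[6]=C('$')+0=0+0=0
L[7]='z': occ=1, LF[7]=C('z')+1=7+1=8
L[8]='x': occ=4, LF[8]=C('x')+4=1+4=5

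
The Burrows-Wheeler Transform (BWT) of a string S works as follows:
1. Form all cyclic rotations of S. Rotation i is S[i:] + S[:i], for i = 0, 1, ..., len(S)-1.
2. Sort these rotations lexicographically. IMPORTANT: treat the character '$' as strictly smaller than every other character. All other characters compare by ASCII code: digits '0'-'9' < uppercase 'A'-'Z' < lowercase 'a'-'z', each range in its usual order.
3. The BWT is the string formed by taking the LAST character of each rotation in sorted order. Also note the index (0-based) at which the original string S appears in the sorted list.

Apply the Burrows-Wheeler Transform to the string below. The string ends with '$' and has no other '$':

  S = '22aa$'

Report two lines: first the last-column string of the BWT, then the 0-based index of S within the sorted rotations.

Answer: a$2a2
1

Derivation:
All 5 rotations (rotation i = S[i:]+S[:i]):
  rot[0] = 22aa$
  rot[1] = 2aa$2
  rot[2] = aa$22
  rot[3] = a$22a
  rot[4] = $22aa
Sorted (with $ < everything):
  sorted[0] = $22aa  (last char: 'a')
  sorted[1] = 22aa$  (last char: '$')
  sorted[2] = 2aa$2  (last char: '2')
  sorted[3] = a$22a  (last char: 'a')
  sorted[4] = aa$22  (last char: '2')
Last column: a$2a2
Original string S is at sorted index 1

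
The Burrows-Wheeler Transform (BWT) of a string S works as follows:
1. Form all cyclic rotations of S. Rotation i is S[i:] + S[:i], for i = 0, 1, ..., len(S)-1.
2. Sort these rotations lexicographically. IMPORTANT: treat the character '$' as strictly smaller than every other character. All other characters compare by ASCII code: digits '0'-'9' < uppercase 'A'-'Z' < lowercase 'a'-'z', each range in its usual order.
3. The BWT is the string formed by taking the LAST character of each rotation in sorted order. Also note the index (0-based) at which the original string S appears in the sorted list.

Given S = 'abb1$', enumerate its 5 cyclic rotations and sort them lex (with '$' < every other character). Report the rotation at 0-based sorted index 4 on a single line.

All 5 rotations (rotation i = S[i:]+S[:i]):
  rot[0] = abb1$
  rot[1] = bb1$a
  rot[2] = b1$ab
  rot[3] = 1$abb
  rot[4] = $abb1
Sorted (with $ < everything):
  sorted[0] = $abb1
  sorted[1] = 1$abb
  sorted[2] = abb1$
  sorted[3] = b1$ab
  sorted[4] = bb1$a
sorted[4] = bb1$a

Answer: bb1$a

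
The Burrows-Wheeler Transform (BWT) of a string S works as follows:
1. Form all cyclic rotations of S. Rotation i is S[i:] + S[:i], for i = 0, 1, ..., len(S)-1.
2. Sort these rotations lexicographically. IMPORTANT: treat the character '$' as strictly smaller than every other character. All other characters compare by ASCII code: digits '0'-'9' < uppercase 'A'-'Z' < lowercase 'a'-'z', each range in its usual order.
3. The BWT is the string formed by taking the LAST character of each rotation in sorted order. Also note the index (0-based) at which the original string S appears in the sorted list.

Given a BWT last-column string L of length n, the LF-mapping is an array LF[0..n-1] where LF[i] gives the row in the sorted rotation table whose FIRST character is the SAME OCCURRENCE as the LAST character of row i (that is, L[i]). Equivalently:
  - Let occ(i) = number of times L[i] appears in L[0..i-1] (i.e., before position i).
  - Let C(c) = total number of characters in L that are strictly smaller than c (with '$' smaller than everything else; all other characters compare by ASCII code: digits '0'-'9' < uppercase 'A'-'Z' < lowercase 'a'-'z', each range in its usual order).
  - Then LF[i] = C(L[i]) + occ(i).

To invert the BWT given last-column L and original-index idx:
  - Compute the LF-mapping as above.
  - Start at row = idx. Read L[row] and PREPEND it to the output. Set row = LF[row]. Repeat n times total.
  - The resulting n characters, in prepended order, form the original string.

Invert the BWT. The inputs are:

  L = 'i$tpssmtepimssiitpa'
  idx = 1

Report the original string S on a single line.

Answer: attemptmississippi$

Derivation:
LF mapping: 3 0 16 9 12 13 7 17 2 10 4 8 14 15 5 6 18 11 1
Walk LF starting at row 1, prepending L[row]:
  step 1: row=1, L[1]='$', prepend. Next row=LF[1]=0
  step 2: row=0, L[0]='i', prepend. Next row=LF[0]=3
  step 3: row=3, L[3]='p', prepend. Next row=LF[3]=9
  step 4: row=9, L[9]='p', prepend. Next row=LF[9]=10
  step 5: row=10, L[10]='i', prepend. Next row=LF[10]=4
  step 6: row=4, L[4]='s', prepend. Next row=LF[4]=12
  step 7: row=12, L[12]='s', prepend. Next row=LF[12]=14
  step 8: row=14, L[14]='i', prepend. Next row=LF[14]=5
  step 9: row=5, L[5]='s', prepend. Next row=LF[5]=13
  step 10: row=13, L[13]='s', prepend. Next row=LF[13]=15
  step 11: row=15, L[15]='i', prepend. Next row=LF[15]=6
  step 12: row=6, L[6]='m', prepend. Next row=LF[6]=7
  step 13: row=7, L[7]='t', prepend. Next row=LF[7]=17
  step 14: row=17, L[17]='p', prepend. Next row=LF[17]=11
  step 15: row=11, L[11]='m', prepend. Next row=LF[11]=8
  step 16: row=8, L[8]='e', prepend. Next row=LF[8]=2
  step 17: row=2, L[2]='t', prepend. Next row=LF[2]=16
  step 18: row=16, L[16]='t', prepend. Next row=LF[16]=18
  step 19: row=18, L[18]='a', prepend. Next row=LF[18]=1
Reversed output: attemptmississippi$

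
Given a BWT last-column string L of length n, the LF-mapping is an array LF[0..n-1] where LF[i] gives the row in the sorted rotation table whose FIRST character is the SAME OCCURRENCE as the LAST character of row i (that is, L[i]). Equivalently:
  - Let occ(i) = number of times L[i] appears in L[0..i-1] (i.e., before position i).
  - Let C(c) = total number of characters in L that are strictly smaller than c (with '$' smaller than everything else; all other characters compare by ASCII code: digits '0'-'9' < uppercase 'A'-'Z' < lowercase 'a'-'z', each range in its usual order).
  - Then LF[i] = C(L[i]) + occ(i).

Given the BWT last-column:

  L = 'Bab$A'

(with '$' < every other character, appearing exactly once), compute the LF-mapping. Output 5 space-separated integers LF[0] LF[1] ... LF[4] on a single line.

Answer: 2 3 4 0 1

Derivation:
Char counts: '$':1, 'A':1, 'B':1, 'a':1, 'b':1
C (first-col start): C('$')=0, C('A')=1, C('B')=2, C('a')=3, C('b')=4
L[0]='B': occ=0, LF[0]=C('B')+0=2+0=2
L[1]='a': occ=0, LF[1]=C('a')+0=3+0=3
L[2]='b': occ=0, LF[2]=C('b')+0=4+0=4
L[3]='$': occ=0, LF[3]=C('$')+0=0+0=0
L[4]='A': occ=0, LF[4]=C('A')+0=1+0=1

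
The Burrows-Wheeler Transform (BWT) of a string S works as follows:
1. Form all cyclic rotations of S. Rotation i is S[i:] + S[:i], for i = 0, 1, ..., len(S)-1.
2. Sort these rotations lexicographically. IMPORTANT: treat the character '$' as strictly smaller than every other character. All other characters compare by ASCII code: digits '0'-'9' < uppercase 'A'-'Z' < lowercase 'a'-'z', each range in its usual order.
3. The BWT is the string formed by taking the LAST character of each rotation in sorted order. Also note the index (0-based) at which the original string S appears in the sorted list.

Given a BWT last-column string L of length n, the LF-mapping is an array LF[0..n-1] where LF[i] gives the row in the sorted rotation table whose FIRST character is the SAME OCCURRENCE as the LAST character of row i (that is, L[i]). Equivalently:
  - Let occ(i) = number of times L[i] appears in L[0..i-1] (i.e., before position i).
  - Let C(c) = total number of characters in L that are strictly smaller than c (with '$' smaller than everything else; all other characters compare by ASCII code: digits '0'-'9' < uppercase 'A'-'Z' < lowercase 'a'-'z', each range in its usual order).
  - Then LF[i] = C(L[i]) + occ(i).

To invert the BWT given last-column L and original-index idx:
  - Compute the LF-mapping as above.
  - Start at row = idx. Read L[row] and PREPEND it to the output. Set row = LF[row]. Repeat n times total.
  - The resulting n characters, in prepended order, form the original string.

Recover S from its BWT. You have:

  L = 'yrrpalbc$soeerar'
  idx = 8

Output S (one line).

LF mapping: 15 10 11 9 1 7 3 4 0 14 8 5 6 12 2 13
Walk LF starting at row 8, prepending L[row]:
  step 1: row=8, L[8]='$', prepend. Next row=LF[8]=0
  step 2: row=0, L[0]='y', prepend. Next row=LF[0]=15
  step 3: row=15, L[15]='r', prepend. Next row=LF[15]=13
  step 4: row=13, L[13]='r', prepend. Next row=LF[13]=12
  step 5: row=12, L[12]='e', prepend. Next row=LF[12]=6
  step 6: row=6, L[6]='b', prepend. Next row=LF[6]=3
  step 7: row=3, L[3]='p', prepend. Next row=LF[3]=9
  step 8: row=9, L[9]='s', prepend. Next row=LF[9]=14
  step 9: row=14, L[14]='a', prepend. Next row=LF[14]=2
  step 10: row=2, L[2]='r', prepend. Next row=LF[2]=11
  step 11: row=11, L[11]='e', prepend. Next row=LF[11]=5
  step 12: row=5, L[5]='l', prepend. Next row=LF[5]=7
  step 13: row=7, L[7]='c', prepend. Next row=LF[7]=4
  step 14: row=4, L[4]='a', prepend. Next row=LF[4]=1
  step 15: row=1, L[1]='r', prepend. Next row=LF[1]=10
  step 16: row=10, L[10]='o', prepend. Next row=LF[10]=8
Reversed output: oracleraspberry$

Answer: oracleraspberry$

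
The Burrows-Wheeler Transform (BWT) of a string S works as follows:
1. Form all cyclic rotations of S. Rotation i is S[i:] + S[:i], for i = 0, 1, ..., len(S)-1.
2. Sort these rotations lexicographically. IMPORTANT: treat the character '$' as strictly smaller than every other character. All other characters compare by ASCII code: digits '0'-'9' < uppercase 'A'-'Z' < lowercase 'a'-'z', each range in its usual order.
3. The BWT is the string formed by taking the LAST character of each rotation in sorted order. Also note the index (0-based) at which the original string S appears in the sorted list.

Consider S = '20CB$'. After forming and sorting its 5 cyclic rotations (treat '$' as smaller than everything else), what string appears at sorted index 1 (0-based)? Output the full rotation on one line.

Answer: 0CB$2

Derivation:
All 5 rotations (rotation i = S[i:]+S[:i]):
  rot[0] = 20CB$
  rot[1] = 0CB$2
  rot[2] = CB$20
  rot[3] = B$20C
  rot[4] = $20CB
Sorted (with $ < everything):
  sorted[0] = $20CB
  sorted[1] = 0CB$2
  sorted[2] = 20CB$
  sorted[3] = B$20C
  sorted[4] = CB$20
sorted[1] = 0CB$2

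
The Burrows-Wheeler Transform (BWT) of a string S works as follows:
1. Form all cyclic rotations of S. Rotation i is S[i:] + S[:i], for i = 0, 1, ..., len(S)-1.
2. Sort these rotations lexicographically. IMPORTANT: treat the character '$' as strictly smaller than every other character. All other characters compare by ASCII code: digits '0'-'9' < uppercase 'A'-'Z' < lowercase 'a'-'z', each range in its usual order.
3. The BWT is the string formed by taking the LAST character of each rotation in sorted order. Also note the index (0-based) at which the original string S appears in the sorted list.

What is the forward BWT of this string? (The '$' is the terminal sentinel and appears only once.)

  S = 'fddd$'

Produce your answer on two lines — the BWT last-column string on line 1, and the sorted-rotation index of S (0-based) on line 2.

Answer: dddf$
4

Derivation:
All 5 rotations (rotation i = S[i:]+S[:i]):
  rot[0] = fddd$
  rot[1] = ddd$f
  rot[2] = dd$fd
  rot[3] = d$fdd
  rot[4] = $fddd
Sorted (with $ < everything):
  sorted[0] = $fddd  (last char: 'd')
  sorted[1] = d$fdd  (last char: 'd')
  sorted[2] = dd$fd  (last char: 'd')
  sorted[3] = ddd$f  (last char: 'f')
  sorted[4] = fddd$  (last char: '$')
Last column: dddf$
Original string S is at sorted index 4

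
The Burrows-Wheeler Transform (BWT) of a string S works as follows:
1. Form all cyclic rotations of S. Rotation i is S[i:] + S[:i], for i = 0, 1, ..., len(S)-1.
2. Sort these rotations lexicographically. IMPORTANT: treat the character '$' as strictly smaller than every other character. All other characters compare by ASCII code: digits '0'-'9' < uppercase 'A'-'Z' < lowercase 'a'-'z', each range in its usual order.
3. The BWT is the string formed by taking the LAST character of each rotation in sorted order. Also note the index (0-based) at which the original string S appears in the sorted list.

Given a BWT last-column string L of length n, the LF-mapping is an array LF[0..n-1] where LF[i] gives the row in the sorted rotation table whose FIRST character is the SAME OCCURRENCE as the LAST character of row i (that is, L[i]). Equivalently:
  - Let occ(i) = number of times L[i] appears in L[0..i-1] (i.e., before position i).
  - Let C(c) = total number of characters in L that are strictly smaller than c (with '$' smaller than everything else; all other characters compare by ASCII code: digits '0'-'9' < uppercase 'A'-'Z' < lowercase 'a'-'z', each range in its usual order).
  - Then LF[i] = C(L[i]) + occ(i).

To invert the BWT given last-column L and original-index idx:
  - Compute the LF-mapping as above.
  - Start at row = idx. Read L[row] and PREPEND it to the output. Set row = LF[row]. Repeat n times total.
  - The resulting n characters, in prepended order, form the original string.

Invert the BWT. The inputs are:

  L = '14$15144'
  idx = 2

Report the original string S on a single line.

Answer: 1144541$

Derivation:
LF mapping: 1 4 0 2 7 3 5 6
Walk LF starting at row 2, prepending L[row]:
  step 1: row=2, L[2]='$', prepend. Next row=LF[2]=0
  step 2: row=0, L[0]='1', prepend. Next row=LF[0]=1
  step 3: row=1, L[1]='4', prepend. Next row=LF[1]=4
  step 4: row=4, L[4]='5', prepend. Next row=LF[4]=7
  step 5: row=7, L[7]='4', prepend. Next row=LF[7]=6
  step 6: row=6, L[6]='4', prepend. Next row=LF[6]=5
  step 7: row=5, L[5]='1', prepend. Next row=LF[5]=3
  step 8: row=3, L[3]='1', prepend. Next row=LF[3]=2
Reversed output: 1144541$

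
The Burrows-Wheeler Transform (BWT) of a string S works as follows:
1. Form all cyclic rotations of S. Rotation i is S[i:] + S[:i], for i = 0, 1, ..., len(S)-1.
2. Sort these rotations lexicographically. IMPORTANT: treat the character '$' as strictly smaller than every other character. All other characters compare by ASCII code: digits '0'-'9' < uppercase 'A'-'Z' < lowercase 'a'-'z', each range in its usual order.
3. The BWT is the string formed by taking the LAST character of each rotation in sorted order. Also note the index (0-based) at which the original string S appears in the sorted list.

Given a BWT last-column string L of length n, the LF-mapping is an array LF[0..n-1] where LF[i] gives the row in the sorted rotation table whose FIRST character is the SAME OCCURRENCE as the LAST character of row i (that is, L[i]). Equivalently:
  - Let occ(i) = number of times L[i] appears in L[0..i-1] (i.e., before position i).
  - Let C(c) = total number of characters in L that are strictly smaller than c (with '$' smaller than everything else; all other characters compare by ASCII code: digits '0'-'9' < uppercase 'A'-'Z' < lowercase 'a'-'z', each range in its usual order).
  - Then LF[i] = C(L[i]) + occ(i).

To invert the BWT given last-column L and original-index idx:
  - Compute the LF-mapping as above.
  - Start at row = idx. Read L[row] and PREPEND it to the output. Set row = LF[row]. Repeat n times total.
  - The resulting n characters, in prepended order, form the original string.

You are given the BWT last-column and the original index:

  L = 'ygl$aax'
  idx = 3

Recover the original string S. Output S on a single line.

Answer: galaxy$

Derivation:
LF mapping: 6 3 4 0 1 2 5
Walk LF starting at row 3, prepending L[row]:
  step 1: row=3, L[3]='$', prepend. Next row=LF[3]=0
  step 2: row=0, L[0]='y', prepend. Next row=LF[0]=6
  step 3: row=6, L[6]='x', prepend. Next row=LF[6]=5
  step 4: row=5, L[5]='a', prepend. Next row=LF[5]=2
  step 5: row=2, L[2]='l', prepend. Next row=LF[2]=4
  step 6: row=4, L[4]='a', prepend. Next row=LF[4]=1
  step 7: row=1, L[1]='g', prepend. Next row=LF[1]=3
Reversed output: galaxy$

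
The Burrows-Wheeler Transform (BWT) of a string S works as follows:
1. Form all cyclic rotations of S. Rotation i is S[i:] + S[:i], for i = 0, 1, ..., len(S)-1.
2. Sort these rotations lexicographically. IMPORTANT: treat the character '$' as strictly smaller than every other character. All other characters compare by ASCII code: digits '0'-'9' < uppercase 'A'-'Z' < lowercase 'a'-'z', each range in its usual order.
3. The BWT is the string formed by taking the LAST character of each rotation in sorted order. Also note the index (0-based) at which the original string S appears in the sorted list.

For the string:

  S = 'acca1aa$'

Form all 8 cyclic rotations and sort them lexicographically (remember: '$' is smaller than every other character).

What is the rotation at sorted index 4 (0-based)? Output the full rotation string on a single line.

Answer: aa$acca1

Derivation:
All 8 rotations (rotation i = S[i:]+S[:i]):
  rot[0] = acca1aa$
  rot[1] = cca1aa$a
  rot[2] = ca1aa$ac
  rot[3] = a1aa$acc
  rot[4] = 1aa$acca
  rot[5] = aa$acca1
  rot[6] = a$acca1a
  rot[7] = $acca1aa
Sorted (with $ < everything):
  sorted[0] = $acca1aa
  sorted[1] = 1aa$acca
  sorted[2] = a$acca1a
  sorted[3] = a1aa$acc
  sorted[4] = aa$acca1
  sorted[5] = acca1aa$
  sorted[6] = ca1aa$ac
  sorted[7] = cca1aa$a
sorted[4] = aa$acca1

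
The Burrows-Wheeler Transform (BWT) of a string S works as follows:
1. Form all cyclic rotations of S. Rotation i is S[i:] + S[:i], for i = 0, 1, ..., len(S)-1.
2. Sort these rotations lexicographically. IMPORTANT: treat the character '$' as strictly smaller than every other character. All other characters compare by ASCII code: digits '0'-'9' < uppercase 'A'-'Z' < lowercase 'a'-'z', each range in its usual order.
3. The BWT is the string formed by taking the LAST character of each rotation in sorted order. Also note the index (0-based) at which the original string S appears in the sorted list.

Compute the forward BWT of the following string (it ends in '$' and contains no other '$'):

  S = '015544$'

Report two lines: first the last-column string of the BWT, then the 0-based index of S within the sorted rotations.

All 7 rotations (rotation i = S[i:]+S[:i]):
  rot[0] = 015544$
  rot[1] = 15544$0
  rot[2] = 5544$01
  rot[3] = 544$015
  rot[4] = 44$0155
  rot[5] = 4$01554
  rot[6] = $015544
Sorted (with $ < everything):
  sorted[0] = $015544  (last char: '4')
  sorted[1] = 015544$  (last char: '$')
  sorted[2] = 15544$0  (last char: '0')
  sorted[3] = 4$01554  (last char: '4')
  sorted[4] = 44$0155  (last char: '5')
  sorted[5] = 544$015  (last char: '5')
  sorted[6] = 5544$01  (last char: '1')
Last column: 4$04551
Original string S is at sorted index 1

Answer: 4$04551
1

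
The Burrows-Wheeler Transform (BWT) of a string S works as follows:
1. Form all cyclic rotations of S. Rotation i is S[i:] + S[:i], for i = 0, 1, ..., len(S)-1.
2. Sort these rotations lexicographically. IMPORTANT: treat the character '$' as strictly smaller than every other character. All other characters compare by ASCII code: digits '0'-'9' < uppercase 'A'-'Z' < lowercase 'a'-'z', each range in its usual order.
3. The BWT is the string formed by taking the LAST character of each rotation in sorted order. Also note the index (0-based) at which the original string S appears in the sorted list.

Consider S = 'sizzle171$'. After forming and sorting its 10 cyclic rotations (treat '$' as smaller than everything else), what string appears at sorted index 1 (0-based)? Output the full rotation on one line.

All 10 rotations (rotation i = S[i:]+S[:i]):
  rot[0] = sizzle171$
  rot[1] = izzle171$s
  rot[2] = zzle171$si
  rot[3] = zle171$siz
  rot[4] = le171$sizz
  rot[5] = e171$sizzl
  rot[6] = 171$sizzle
  rot[7] = 71$sizzle1
  rot[8] = 1$sizzle17
  rot[9] = $sizzle171
Sorted (with $ < everything):
  sorted[0] = $sizzle171
  sorted[1] = 1$sizzle17
  sorted[2] = 171$sizzle
  sorted[3] = 71$sizzle1
  sorted[4] = e171$sizzl
  sorted[5] = izzle171$s
  sorted[6] = le171$sizz
  sorted[7] = sizzle171$
  sorted[8] = zle171$siz
  sorted[9] = zzle171$si
sorted[1] = 1$sizzle17

Answer: 1$sizzle17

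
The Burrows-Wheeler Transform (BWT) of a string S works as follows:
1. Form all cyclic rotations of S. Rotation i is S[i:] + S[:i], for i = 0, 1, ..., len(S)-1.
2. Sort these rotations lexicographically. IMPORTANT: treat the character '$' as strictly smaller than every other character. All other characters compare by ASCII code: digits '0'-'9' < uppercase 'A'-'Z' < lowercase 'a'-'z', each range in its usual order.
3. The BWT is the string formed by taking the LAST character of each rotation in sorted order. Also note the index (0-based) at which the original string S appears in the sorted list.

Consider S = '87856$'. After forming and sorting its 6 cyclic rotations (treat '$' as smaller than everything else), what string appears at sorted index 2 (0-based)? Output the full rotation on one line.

All 6 rotations (rotation i = S[i:]+S[:i]):
  rot[0] = 87856$
  rot[1] = 7856$8
  rot[2] = 856$87
  rot[3] = 56$878
  rot[4] = 6$8785
  rot[5] = $87856
Sorted (with $ < everything):
  sorted[0] = $87856
  sorted[1] = 56$878
  sorted[2] = 6$8785
  sorted[3] = 7856$8
  sorted[4] = 856$87
  sorted[5] = 87856$
sorted[2] = 6$8785

Answer: 6$8785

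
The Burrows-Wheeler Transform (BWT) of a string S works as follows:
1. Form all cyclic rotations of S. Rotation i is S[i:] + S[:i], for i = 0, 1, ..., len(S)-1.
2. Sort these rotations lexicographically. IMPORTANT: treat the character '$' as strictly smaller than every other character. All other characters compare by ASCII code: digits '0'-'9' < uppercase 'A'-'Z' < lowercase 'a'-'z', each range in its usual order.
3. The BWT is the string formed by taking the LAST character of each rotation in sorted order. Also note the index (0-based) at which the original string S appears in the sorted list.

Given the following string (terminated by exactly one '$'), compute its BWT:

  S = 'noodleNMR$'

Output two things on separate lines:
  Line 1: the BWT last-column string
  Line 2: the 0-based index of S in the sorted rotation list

All 10 rotations (rotation i = S[i:]+S[:i]):
  rot[0] = noodleNMR$
  rot[1] = oodleNMR$n
  rot[2] = odleNMR$no
  rot[3] = dleNMR$noo
  rot[4] = leNMR$nood
  rot[5] = eNMR$noodl
  rot[6] = NMR$noodle
  rot[7] = MR$noodleN
  rot[8] = R$noodleNM
  rot[9] = $noodleNMR
Sorted (with $ < everything):
  sorted[0] = $noodleNMR  (last char: 'R')
  sorted[1] = MR$noodleN  (last char: 'N')
  sorted[2] = NMR$noodle  (last char: 'e')
  sorted[3] = R$noodleNM  (last char: 'M')
  sorted[4] = dleNMR$noo  (last char: 'o')
  sorted[5] = eNMR$noodl  (last char: 'l')
  sorted[6] = leNMR$nood  (last char: 'd')
  sorted[7] = noodleNMR$  (last char: '$')
  sorted[8] = odleNMR$no  (last char: 'o')
  sorted[9] = oodleNMR$n  (last char: 'n')
Last column: RNeMold$on
Original string S is at sorted index 7

Answer: RNeMold$on
7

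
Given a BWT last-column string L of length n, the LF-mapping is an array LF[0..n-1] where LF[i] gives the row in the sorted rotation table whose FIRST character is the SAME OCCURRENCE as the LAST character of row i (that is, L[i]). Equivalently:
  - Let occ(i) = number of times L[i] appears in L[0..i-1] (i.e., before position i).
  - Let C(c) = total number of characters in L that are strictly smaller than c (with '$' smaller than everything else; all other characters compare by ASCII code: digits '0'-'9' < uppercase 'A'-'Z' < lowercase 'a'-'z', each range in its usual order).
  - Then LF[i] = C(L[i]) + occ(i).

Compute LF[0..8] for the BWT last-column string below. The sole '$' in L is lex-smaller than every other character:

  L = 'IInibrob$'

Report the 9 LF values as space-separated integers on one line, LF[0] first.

Answer: 1 2 6 5 3 8 7 4 0

Derivation:
Char counts: '$':1, 'I':2, 'b':2, 'i':1, 'n':1, 'o':1, 'r':1
C (first-col start): C('$')=0, C('I')=1, C('b')=3, C('i')=5, C('n')=6, C('o')=7, C('r')=8
L[0]='I': occ=0, LF[0]=C('I')+0=1+0=1
L[1]='I': occ=1, LF[1]=C('I')+1=1+1=2
L[2]='n': occ=0, LF[2]=C('n')+0=6+0=6
L[3]='i': occ=0, LF[3]=C('i')+0=5+0=5
L[4]='b': occ=0, LF[4]=C('b')+0=3+0=3
L[5]='r': occ=0, LF[5]=C('r')+0=8+0=8
L[6]='o': occ=0, LF[6]=C('o')+0=7+0=7
L[7]='b': occ=1, LF[7]=C('b')+1=3+1=4
L[8]='$': occ=0, LF[8]=C('$')+0=0+0=0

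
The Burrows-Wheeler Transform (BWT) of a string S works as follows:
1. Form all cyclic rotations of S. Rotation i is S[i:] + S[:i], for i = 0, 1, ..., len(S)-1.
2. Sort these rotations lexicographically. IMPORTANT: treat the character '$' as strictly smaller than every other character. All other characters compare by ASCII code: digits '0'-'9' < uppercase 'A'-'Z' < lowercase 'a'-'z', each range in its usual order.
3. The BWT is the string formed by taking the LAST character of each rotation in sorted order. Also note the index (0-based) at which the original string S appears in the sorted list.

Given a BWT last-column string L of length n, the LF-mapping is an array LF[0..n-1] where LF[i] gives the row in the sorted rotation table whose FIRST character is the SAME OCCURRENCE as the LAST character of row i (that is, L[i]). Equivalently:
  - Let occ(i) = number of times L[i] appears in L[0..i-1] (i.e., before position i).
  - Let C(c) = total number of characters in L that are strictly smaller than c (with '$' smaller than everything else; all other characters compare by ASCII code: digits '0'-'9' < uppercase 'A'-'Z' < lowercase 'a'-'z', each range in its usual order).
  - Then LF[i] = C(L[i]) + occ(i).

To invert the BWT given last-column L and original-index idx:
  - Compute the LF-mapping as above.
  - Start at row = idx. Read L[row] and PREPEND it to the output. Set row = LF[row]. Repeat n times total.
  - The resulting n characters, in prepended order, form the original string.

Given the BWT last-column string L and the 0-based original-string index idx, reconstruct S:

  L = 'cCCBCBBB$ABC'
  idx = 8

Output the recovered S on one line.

LF mapping: 11 7 8 2 9 3 4 5 0 1 6 10
Walk LF starting at row 8, prepending L[row]:
  step 1: row=8, L[8]='$', prepend. Next row=LF[8]=0
  step 2: row=0, L[0]='c', prepend. Next row=LF[0]=11
  step 3: row=11, L[11]='C', prepend. Next row=LF[11]=10
  step 4: row=10, L[10]='B', prepend. Next row=LF[10]=6
  step 5: row=6, L[6]='B', prepend. Next row=LF[6]=4
  step 6: row=4, L[4]='C', prepend. Next row=LF[4]=9
  step 7: row=9, L[9]='A', prepend. Next row=LF[9]=1
  step 8: row=1, L[1]='C', prepend. Next row=LF[1]=7
  step 9: row=7, L[7]='B', prepend. Next row=LF[7]=5
  step 10: row=5, L[5]='B', prepend. Next row=LF[5]=3
  step 11: row=3, L[3]='B', prepend. Next row=LF[3]=2
  step 12: row=2, L[2]='C', prepend. Next row=LF[2]=8
Reversed output: CBBBCACBBCc$

Answer: CBBBCACBBCc$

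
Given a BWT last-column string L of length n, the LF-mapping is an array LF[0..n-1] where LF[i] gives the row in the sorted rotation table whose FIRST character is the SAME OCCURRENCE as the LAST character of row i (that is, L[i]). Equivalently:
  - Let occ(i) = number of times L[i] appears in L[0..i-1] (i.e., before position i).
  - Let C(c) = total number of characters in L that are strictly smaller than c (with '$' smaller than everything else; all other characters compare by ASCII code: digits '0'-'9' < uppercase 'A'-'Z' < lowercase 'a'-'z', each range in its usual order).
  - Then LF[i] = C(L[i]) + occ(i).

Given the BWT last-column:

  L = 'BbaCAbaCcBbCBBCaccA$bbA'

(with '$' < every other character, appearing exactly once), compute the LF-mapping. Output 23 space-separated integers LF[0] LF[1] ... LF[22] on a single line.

Char counts: '$':1, 'A':3, 'B':4, 'C':4, 'a':3, 'b':5, 'c':3
C (first-col start): C('$')=0, C('A')=1, C('B')=4, C('C')=8, C('a')=12, C('b')=15, C('c')=20
L[0]='B': occ=0, LF[0]=C('B')+0=4+0=4
L[1]='b': occ=0, LF[1]=C('b')+0=15+0=15
L[2]='a': occ=0, LF[2]=C('a')+0=12+0=12
L[3]='C': occ=0, LF[3]=C('C')+0=8+0=8
L[4]='A': occ=0, LF[4]=C('A')+0=1+0=1
L[5]='b': occ=1, LF[5]=C('b')+1=15+1=16
L[6]='a': occ=1, LF[6]=C('a')+1=12+1=13
L[7]='C': occ=1, LF[7]=C('C')+1=8+1=9
L[8]='c': occ=0, LF[8]=C('c')+0=20+0=20
L[9]='B': occ=1, LF[9]=C('B')+1=4+1=5
L[10]='b': occ=2, LF[10]=C('b')+2=15+2=17
L[11]='C': occ=2, LF[11]=C('C')+2=8+2=10
L[12]='B': occ=2, LF[12]=C('B')+2=4+2=6
L[13]='B': occ=3, LF[13]=C('B')+3=4+3=7
L[14]='C': occ=3, LF[14]=C('C')+3=8+3=11
L[15]='a': occ=2, LF[15]=C('a')+2=12+2=14
L[16]='c': occ=1, LF[16]=C('c')+1=20+1=21
L[17]='c': occ=2, LF[17]=C('c')+2=20+2=22
L[18]='A': occ=1, LF[18]=C('A')+1=1+1=2
L[19]='$': occ=0, LF[19]=C('$')+0=0+0=0
L[20]='b': occ=3, LF[20]=C('b')+3=15+3=18
L[21]='b': occ=4, LF[21]=C('b')+4=15+4=19
L[22]='A': occ=2, LF[22]=C('A')+2=1+2=3

Answer: 4 15 12 8 1 16 13 9 20 5 17 10 6 7 11 14 21 22 2 0 18 19 3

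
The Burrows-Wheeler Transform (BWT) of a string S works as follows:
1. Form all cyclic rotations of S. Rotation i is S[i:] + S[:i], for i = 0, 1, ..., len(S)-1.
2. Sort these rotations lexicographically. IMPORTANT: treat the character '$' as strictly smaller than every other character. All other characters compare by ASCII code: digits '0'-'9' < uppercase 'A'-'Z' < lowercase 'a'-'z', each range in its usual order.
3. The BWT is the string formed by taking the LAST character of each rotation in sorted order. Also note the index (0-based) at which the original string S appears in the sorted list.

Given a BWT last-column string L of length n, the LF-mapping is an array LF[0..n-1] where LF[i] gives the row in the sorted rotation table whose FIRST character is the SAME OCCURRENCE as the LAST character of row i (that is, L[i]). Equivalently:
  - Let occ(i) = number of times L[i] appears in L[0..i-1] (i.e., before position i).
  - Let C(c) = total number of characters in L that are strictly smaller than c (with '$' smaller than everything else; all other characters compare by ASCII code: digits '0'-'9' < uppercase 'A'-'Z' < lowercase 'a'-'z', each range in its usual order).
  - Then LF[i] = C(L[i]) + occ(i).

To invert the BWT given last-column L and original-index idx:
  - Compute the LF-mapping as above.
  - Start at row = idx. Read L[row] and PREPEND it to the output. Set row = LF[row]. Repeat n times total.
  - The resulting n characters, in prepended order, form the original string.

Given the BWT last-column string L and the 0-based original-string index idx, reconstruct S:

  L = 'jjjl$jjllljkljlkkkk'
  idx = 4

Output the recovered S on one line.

Answer: jjjklklkklklljljjj$

Derivation:
LF mapping: 1 2 3 13 0 4 5 14 15 16 6 8 17 7 18 9 10 11 12
Walk LF starting at row 4, prepending L[row]:
  step 1: row=4, L[4]='$', prepend. Next row=LF[4]=0
  step 2: row=0, L[0]='j', prepend. Next row=LF[0]=1
  step 3: row=1, L[1]='j', prepend. Next row=LF[1]=2
  step 4: row=2, L[2]='j', prepend. Next row=LF[2]=3
  step 5: row=3, L[3]='l', prepend. Next row=LF[3]=13
  step 6: row=13, L[13]='j', prepend. Next row=LF[13]=7
  step 7: row=7, L[7]='l', prepend. Next row=LF[7]=14
  step 8: row=14, L[14]='l', prepend. Next row=LF[14]=18
  step 9: row=18, L[18]='k', prepend. Next row=LF[18]=12
  step 10: row=12, L[12]='l', prepend. Next row=LF[12]=17
  step 11: row=17, L[17]='k', prepend. Next row=LF[17]=11
  step 12: row=11, L[11]='k', prepend. Next row=LF[11]=8
  step 13: row=8, L[8]='l', prepend. Next row=LF[8]=15
  step 14: row=15, L[15]='k', prepend. Next row=LF[15]=9
  step 15: row=9, L[9]='l', prepend. Next row=LF[9]=16
  step 16: row=16, L[16]='k', prepend. Next row=LF[16]=10
  step 17: row=10, L[10]='j', prepend. Next row=LF[10]=6
  step 18: row=6, L[6]='j', prepend. Next row=LF[6]=5
  step 19: row=5, L[5]='j', prepend. Next row=LF[5]=4
Reversed output: jjjklklkklklljljjj$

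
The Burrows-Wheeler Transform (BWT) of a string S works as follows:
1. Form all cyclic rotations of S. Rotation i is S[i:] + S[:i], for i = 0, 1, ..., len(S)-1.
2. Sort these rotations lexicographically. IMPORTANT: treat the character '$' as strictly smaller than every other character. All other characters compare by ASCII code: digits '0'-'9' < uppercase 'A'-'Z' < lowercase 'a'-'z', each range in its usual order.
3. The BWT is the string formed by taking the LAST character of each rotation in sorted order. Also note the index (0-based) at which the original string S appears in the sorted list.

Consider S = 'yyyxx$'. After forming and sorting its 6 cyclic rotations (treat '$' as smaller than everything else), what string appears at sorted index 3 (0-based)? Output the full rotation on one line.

Answer: yxx$yy

Derivation:
All 6 rotations (rotation i = S[i:]+S[:i]):
  rot[0] = yyyxx$
  rot[1] = yyxx$y
  rot[2] = yxx$yy
  rot[3] = xx$yyy
  rot[4] = x$yyyx
  rot[5] = $yyyxx
Sorted (with $ < everything):
  sorted[0] = $yyyxx
  sorted[1] = x$yyyx
  sorted[2] = xx$yyy
  sorted[3] = yxx$yy
  sorted[4] = yyxx$y
  sorted[5] = yyyxx$
sorted[3] = yxx$yy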